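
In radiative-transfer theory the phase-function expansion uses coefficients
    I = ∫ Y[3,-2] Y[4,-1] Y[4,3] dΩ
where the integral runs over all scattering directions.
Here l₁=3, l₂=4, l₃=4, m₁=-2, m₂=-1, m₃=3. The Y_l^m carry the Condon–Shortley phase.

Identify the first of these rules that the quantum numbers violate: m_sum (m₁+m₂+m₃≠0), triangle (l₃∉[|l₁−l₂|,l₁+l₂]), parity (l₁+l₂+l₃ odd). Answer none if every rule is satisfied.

azimuthal sum: -2 − 1 + 3 = 0  ✓
1 ≤ 4 ≤ 7 (triangle on l)  ✓
L = 3 + 4 + 4 = 11 (odd)  ✗

parity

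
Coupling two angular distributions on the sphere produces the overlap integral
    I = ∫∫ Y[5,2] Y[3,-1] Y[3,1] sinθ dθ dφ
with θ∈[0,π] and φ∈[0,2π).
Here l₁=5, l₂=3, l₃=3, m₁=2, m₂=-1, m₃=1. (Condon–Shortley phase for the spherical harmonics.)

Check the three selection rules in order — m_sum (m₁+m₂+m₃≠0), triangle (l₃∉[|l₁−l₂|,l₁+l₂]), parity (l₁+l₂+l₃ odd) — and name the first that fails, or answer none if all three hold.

m₁+m₂+m₃ = 2 − 1 + 1 = 2  ✗
triangle: |5−3|=2 ≤ l₃=3 ≤ 5+3=8
parity: l₁+l₂+l₃ = 11 is odd

m_sum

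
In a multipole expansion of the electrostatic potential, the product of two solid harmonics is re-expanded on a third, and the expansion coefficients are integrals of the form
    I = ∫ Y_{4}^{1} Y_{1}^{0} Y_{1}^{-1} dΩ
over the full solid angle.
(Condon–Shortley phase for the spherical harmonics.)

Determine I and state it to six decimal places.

0.000000

|4−1|≤1≤4+1 violated ⇒ I = 0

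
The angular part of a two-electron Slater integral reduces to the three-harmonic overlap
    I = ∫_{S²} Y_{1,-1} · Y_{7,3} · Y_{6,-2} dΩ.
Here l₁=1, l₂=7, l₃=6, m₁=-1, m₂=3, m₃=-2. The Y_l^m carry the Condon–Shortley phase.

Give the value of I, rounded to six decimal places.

-0.234717

m-sum 0 ✓  L=14 even ✓  6≤6≤8 ✓
Π(2lᵢ+1) = 3×15×13 = 585
triangle coeff Δ(1,7,6) = 1/1365
Σ_t [1,1]: t=1:−1/518400 = -1/518400
(3j)²=7/195 [(1 7 6; 0 0 0)], sign=-1
Σ_t [2,2]: t=2:+1/1935360 = 1/1935360
(3j)²=3/91 [(1 7 6; -1 3 -2)], sign=+1
⇒ 4πI² = 9/13
I = (-1)√(9/13/(4π)) = -0.23471705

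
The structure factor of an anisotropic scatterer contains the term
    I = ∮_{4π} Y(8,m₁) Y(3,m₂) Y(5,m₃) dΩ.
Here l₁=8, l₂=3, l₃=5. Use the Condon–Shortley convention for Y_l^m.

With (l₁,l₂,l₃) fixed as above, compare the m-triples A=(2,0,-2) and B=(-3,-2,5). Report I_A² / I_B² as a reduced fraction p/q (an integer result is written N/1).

Shared (l₁,l₂,l₃)=(8,3,5): N and (l;000)² cancel in I_A²/I_B².
A: Δ = 6!·10!·0!/17! = 1/136136; Racah Σ t=3..3: t=3:−1/1088640 = -1/1088640; ⇒ 3j(8 3 5; 2 0 -2)² = 300/17017, sgn +1
B: Δ = 6!·10!·0!/17! = 1/136136; Racah Σ t=1..1: t=1:−1/435456000 = -1/435456000; ⇒ 3j(8 3 5; -3 -2 5)² = 1/12376, sgn -1
I_A²/I_B² = (300/17017)/(1/12376) = 2400/11

2400/11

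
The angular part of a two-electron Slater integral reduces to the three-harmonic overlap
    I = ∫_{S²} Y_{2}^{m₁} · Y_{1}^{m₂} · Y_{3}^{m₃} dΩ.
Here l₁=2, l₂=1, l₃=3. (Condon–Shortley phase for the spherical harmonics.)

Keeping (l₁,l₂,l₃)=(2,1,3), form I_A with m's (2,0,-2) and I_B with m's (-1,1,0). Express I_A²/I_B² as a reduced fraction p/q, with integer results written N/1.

l's match ⇒ only the (l;m) 3-j factors differ between A and B.
A: triangle coeff Δ(2,1,3) = 1/105; Σ_t [0,0]: t=0:+1/24 = 1/24; (3j)²=1/21 [(2 1 3; 2 0 -2)], sign=-1
B: triangle coeff Δ(2,1,3) = 1/105; Σ_t [0,0]: t=0:+1/12 = 1/12; (3j)²=1/35 [(2 1 3; -1 1 0)], sign=-1
I_A²/I_B² = (1/21)/(1/35) = 5/3

5/3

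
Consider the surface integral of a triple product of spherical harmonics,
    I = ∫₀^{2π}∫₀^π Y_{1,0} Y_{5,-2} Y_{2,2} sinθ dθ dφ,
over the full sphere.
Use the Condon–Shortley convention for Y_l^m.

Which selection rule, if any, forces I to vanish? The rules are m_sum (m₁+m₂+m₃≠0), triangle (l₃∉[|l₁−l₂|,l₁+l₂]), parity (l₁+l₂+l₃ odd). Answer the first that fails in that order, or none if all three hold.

triangle

m₁+m₂+m₃ = 0 − 2 + 2 = 0  ✓
triangle: |1−5|=4 ≤ l₃=2 ≤ 1+5=6  ✗
parity: l₁+l₂+l₃ = 8 is even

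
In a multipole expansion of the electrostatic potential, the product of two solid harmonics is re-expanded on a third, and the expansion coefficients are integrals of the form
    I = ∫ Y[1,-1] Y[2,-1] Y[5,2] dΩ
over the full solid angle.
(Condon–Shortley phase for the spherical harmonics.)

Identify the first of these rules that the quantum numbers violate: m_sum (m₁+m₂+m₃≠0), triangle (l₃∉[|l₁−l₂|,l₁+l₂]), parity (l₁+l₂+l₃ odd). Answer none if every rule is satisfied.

Σmᵢ = 0  ✓
l₃∈[|l₁−l₂|,l₁+l₂]=[1,3], have l₃=5  ✗
Σlᵢ = 8 ⇒ even

triangle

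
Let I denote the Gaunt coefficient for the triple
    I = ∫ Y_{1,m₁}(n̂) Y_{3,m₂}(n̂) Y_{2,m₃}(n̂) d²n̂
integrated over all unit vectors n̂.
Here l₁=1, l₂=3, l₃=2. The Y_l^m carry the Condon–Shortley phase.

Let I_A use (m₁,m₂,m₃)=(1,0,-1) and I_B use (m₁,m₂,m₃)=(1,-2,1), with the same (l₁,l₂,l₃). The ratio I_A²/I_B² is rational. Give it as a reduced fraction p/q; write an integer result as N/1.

3/10

Shared (l₁,l₂,l₃)=(1,3,2): N and (l;000)² cancel in I_A²/I_B².
A: Δ = 2!·0!·4!/7! = 1/105; Racah Σ t=0..0: t=0:+1/12 = 1/12; ⇒ 3j(1 3 2; 1 0 -1)² = 1/35, sgn -1
B: Δ = 2!·0!·4!/7! = 1/105; Racah Σ t=0..0: t=0:+1/12 = 1/12; ⇒ 3j(1 3 2; 1 -2 1)² = 2/21, sgn -1
I_A²/I_B² = (1/35)/(2/21) = 3/10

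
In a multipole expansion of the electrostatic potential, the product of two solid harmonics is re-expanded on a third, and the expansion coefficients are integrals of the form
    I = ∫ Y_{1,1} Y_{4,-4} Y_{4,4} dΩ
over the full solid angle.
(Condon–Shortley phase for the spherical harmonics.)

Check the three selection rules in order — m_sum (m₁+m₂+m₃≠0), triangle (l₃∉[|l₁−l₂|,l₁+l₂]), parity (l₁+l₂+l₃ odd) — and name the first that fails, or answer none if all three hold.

m₁+m₂+m₃ = 1 − 4 + 4 = 1  ✗
triangle: |1−4|=3 ≤ l₃=4 ≤ 1+4=5
parity: l₁+l₂+l₃ = 9 is odd

m_sum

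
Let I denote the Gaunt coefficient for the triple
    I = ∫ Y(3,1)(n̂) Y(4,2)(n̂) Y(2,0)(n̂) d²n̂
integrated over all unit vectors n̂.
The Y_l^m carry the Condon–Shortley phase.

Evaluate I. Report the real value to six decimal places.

0.000000

m-sum = 1 + 2 + 0 = 3 ≠ 0 ⇒ I = 0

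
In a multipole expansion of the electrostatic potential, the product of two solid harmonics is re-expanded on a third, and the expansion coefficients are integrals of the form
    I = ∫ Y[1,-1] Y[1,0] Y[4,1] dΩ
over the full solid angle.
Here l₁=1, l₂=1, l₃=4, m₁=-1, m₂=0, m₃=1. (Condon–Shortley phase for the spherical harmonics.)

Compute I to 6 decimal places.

l₃=4 ∉ [0,2] — triangle fails ⇒ I = 0

0.000000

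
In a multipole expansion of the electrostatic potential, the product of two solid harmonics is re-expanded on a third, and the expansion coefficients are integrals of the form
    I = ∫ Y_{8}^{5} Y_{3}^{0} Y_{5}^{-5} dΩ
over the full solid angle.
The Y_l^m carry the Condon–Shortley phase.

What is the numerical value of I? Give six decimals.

Rules hold: Σm=0, L=16 even, 5≤5≤11.
N = 17·7·11 = 1309
Δ = 6!·10!·0!/17! = 1/136136
Racah Σ t=3..3: t=3:−1/518400 = -1/518400
⇒ 3j(8 3 5; 0 0 0)² = 56/2431, sgn +1
Racah Σ t=3..3: t=3:−1/130636800 = -1/130636800
⇒ 3j(8 3 5; 5 0 -5)² = 1/476, sgn -1
4πI² = N·(3j₀)²·(3jₘ)² = 14/221
I = -1·√(0.0633484/4π) = -0.07100075

-0.071001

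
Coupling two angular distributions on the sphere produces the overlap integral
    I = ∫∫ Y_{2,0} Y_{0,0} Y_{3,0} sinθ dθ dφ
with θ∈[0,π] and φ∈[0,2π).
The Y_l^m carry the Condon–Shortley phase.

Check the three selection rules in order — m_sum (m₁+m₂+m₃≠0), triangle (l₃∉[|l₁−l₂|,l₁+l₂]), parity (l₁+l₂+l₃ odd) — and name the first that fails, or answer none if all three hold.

triangle

Σmᵢ = 0  ✓
l₃∈[|l₁−l₂|,l₁+l₂]=[2,2], have l₃=3  ✗
Σlᵢ = 5 ⇒ odd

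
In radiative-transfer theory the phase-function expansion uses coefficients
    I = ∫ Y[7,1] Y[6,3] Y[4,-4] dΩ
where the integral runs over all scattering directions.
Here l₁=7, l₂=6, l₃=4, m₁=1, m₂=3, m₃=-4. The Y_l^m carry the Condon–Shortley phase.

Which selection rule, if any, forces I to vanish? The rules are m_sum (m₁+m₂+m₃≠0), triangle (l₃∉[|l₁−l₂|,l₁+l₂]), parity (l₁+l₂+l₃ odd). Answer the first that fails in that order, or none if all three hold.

parity

azimuthal sum: 1 + 3 − 4 = 0  ✓
1 ≤ 4 ≤ 13 (triangle on l)  ✓
L = 7 + 6 + 4 = 17 (odd)  ✗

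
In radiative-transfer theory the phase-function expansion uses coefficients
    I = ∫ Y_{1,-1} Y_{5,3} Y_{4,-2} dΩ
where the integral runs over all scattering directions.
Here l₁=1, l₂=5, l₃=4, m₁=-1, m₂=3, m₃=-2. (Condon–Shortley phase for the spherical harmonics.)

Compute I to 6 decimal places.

Rules hold: Σm=0, L=10 even, 4≤4≤6.
N = 3·11·9 = 297
Δ = 2!·0!·8!/11! = 1/495
Racah Σ t=1..1: t=1:−1/576 = -1/576
⇒ 3j(1 5 4; 0 0 0)² = 5/99, sgn -1
Racah Σ t=2..2: t=2:+1/2880 = 1/2880
⇒ 3j(1 5 4; -1 3 -2)² = 28/495, sgn +1
4πI² = N·(3j₀)²·(3jₘ)² = 28/33
I = -1·√(0.848485/4π) = -0.25984664

-0.259847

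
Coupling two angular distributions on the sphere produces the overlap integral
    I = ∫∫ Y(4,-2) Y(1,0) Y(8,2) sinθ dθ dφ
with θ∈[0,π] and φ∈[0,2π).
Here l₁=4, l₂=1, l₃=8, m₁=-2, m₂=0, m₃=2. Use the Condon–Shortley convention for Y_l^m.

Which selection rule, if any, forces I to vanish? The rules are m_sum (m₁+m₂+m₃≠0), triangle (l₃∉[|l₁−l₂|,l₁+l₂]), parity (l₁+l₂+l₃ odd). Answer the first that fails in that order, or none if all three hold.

triangle

m₁+m₂+m₃ = -2 + 0 + 2 = 0  ✓
triangle: |4−1|=3 ≤ l₃=8 ≤ 4+1=5  ✗
parity: l₁+l₂+l₃ = 13 is odd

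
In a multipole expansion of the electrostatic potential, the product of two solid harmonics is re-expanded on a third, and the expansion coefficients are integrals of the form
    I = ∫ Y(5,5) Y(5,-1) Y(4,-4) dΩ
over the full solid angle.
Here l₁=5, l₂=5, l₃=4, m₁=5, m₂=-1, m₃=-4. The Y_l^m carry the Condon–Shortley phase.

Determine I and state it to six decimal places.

m-sum 0 ✓  L=14 even ✓  0≤4≤10 ✓
Π(2lᵢ+1) = 11×11×9 = 1089
triangle coeff Δ(5,5,4) = 1/3153150
Σ_t [1,5]: t=1:−1/69120 t=2:+1/1728 t=3:−1/576 t=4:+1/1728 t=5:−1/69120 = -7/11520
(3j)²=2/143 [(5 5 4; 0 0 0)], sign=-1
Σ_t [0,0]: t=0:+1/414720 = 1/414720
(3j)²=2/429 [(5 5 4; 5 -1 -4)], sign=+1
⇒ 4πI² = 12/169
I = (-1)√(12/169/(4π)) = -0.07516962

-0.075170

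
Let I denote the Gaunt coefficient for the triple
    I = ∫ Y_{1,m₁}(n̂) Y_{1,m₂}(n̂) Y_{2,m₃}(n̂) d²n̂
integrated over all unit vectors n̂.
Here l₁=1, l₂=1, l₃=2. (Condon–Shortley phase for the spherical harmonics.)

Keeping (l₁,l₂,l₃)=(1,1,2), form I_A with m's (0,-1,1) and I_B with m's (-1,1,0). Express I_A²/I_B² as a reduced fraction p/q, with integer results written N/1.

3/1

Shared (l₁,l₂,l₃)=(1,1,2): N and (l;000)² cancel in I_A²/I_B².
A: Δ = 0!·2!·2!/5! = 1/30; Racah Σ t=0..0: t=0:+1/2 = 1/2; ⇒ 3j(1 1 2; 0 -1 1)² = 1/10, sgn -1
B: Δ = 0!·2!·2!/5! = 1/30; Racah Σ t=0..0: t=0:+1/4 = 1/4; ⇒ 3j(1 1 2; -1 1 0)² = 1/30, sgn +1
I_A²/I_B² = (1/10)/(1/30) = 3/1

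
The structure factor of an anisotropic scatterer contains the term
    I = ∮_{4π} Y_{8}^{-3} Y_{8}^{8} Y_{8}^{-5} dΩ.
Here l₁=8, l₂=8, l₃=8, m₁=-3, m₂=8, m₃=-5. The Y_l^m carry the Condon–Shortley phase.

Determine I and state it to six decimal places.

Checks pass: Σm=0; 24 even; l₃=8∈[0,16].
(2·8+1)(2·8+1)(2·8+1) = 4913
Δ: 8! 8! 8! / 25! → 1/236637794250
sum: t=0:+1/65548320768000 t=1:−1/128024064000 t=2:+1/2985984000 t=3:−1/373248000 t=4:+1/191102976 t=5:−1/373248000 t=6:+1/2985984000 t=7:−1/128024064000 t=8:+1/65548320768000 = 11/20808990720
3j²(8 8 8; 0 0 0) = Δ·Π!·Σ² = 490/96577  (sign +1)
sum: t=8:+1/1170505728000 = 1/1170505728000
3j²(8 8 8; -3 8 -5) = Δ·Π!·Σ² = 429/37145  (sign -1)
combine: 4πI² = 4913·490/96577·429/37145 = 54978/190969
take √, sign -1: I = -0.15135895

-0.151359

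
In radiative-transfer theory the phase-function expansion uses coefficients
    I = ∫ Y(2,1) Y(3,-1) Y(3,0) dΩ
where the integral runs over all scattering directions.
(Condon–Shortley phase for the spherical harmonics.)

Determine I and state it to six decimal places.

-0.059471

Checks pass: Σm=0; 8 even; l₃=3∈[1,5].
(2·2+1)(2·3+1)(2·3+1) = 245
Δ: 2! 2! 4! / 9! → 1/3780
sum: t=0:+1/24 t=1:−1/4 t=2:+1/24 = -1/6
3j²(2 3 3; 0 0 0) = Δ·Π!·Σ² = 4/105  (sign +1)
sum: t=0:+1/8 t=1:−1/12 = 1/24
3j²(2 3 3; 1 -1 0) = Δ·Π!·Σ² = 1/210  (sign -1)
combine: 4πI² = 245·4/105·1/210 = 2/45
take √, sign -1: I = -0.05947080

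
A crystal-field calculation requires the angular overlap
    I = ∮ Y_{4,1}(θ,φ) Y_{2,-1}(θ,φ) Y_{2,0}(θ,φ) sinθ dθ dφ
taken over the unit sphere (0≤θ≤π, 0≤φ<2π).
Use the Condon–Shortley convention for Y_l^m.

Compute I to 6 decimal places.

Rules hold: Σm=0, L=8 even, 2≤2≤6.
N = 9·5·5 = 225
Δ = 4!·4!·0!/9! = 1/630
Racah Σ t=2..2: t=2:+1/16 = 1/16
⇒ 3j(4 2 2; 0 0 0)² = 2/35, sgn +1
Racah Σ t=1..1: t=1:−1/24 = -1/24
⇒ 3j(4 2 2; 1 -1 0)² = 1/21, sgn -1
4πI² = N·(3j₀)²·(3jₘ)² = 30/49
I = -1·√(0.612245/4π) = -0.22072812

-0.220728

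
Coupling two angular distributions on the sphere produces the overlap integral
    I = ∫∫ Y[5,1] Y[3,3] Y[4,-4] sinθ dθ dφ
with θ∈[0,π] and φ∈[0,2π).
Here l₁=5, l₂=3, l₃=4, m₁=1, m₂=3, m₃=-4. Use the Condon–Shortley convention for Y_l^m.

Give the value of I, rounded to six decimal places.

m-sum 0 ✓  L=12 even ✓  2≤4≤8 ✓
Π(2lᵢ+1) = 11×7×9 = 693
triangle coeff Δ(5,3,4) = 1/180180
Σ_t [1,3]: t=1:−1/576 t=2:+1/144 t=3:−1/576 = 1/288
(3j)²=20/1001 [(5 3 4; 0 0 0)], sign=+1
Σ_t [4,4]: t=4:+1/34560 = 1/34560
(3j)²=1/429 [(5 3 4; 1 3 -4)], sign=+1
⇒ 4πI² = 60/1859
I = (+1)√(60/1859/(4π)) = 0.05067935

0.050679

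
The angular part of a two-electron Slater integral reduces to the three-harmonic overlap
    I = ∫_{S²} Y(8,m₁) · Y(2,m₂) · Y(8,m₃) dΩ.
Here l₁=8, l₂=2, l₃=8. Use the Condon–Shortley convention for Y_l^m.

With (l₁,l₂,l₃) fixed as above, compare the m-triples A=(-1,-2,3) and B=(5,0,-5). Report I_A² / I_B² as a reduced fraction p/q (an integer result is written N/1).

Shared (l₁,l₂,l₃)=(8,2,8): N and (l;000)² cancel in I_A²/I_B².
A: Δ = 2!·14!·2!/19! = 1/348840; Racah Σ t=0..0: t=0:+1/174182400 = 1/174182400; ⇒ 3j(8 2 8; -1 -2 3)² = 77/3876, sgn -1
B: Δ = 2!·14!·2!/19! = 1/348840; Racah Σ t=0..2: t=0:+1/958003200 t=1:−1/958003200 t=2:+1/24908083200 = 1/24908083200; ⇒ 3j(8 2 8; 5 0 -5)² = 1/38760, sgn -1
I_A²/I_B² = (77/3876)/(1/38760) = 770/1

770/1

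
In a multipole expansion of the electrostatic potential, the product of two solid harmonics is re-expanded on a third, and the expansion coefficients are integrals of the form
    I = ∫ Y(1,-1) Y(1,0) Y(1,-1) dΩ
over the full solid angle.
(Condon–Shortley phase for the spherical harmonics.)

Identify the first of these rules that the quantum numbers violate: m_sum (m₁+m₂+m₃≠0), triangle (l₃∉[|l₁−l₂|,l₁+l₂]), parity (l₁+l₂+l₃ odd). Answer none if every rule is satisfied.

m_sum

m₁+m₂+m₃ = -1 + 0 − 1 = -2  ✗
triangle: |1−1|=0 ≤ l₃=1 ≤ 1+1=2
parity: l₁+l₂+l₃ = 3 is odd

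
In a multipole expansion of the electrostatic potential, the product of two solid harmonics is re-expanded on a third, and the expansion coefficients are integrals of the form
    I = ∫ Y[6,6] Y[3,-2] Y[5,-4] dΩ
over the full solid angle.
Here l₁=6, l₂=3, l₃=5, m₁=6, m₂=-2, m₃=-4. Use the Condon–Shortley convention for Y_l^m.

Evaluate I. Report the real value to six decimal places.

0.207001

Rules hold: Σm=0, L=14 even, 3≤5≤9.
N = 13·7·11 = 1001
Δ = 4!·8!·2!/15! = 1/675675
Racah Σ t=1..3: t=1:−1/8640 t=2:+1/2304 t=3:−1/8640 = 7/34560
⇒ 3j(6 3 5; 0 0 0)² = 7/429, sgn -1
Racah Σ t=0..0: t=0:+1/967680 = 1/967680
⇒ 3j(6 3 5; 6 -2 -4)² = 3/91, sgn -1
4πI² = N·(3j₀)²·(3jₘ)² = 7/13
I = +1·√(0.538462/4π) = 0.20700098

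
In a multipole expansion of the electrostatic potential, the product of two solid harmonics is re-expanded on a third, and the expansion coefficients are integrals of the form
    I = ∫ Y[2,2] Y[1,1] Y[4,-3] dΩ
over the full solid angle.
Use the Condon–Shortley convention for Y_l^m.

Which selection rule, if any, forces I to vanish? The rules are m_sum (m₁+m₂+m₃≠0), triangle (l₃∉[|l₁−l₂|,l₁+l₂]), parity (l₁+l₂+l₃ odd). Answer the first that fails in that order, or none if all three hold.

triangle

azimuthal sum: 2 + 1 − 3 = 0  ✓
1 ≤ 4 ≤ 3 (triangle on l)  ✗
L = 2 + 1 + 4 = 7 (odd)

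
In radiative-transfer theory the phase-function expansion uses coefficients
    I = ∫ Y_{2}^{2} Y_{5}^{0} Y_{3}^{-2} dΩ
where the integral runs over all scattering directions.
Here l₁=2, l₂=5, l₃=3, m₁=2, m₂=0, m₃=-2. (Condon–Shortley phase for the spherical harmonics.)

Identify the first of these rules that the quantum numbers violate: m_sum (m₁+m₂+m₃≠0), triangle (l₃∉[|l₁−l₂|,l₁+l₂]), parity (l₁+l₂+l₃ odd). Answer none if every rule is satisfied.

Σmᵢ = 0  ✓
l₃∈[|l₁−l₂|,l₁+l₂]=[3,7], have l₃=3  ✓
Σlᵢ = 10 ⇒ even  ✓

none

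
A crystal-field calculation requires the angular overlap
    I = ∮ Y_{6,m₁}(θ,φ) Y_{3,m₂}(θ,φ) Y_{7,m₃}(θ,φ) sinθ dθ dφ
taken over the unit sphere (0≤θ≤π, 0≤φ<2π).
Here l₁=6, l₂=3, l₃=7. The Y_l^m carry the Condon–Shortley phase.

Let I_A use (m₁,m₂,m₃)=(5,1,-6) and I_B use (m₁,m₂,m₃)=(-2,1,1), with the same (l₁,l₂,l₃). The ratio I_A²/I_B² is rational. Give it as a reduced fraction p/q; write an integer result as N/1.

1573/5290

Shared (l₁,l₂,l₃)=(6,3,7): N and (l;000)² cancel in I_A²/I_B².
A: Δ = 2!·10!·4!/17! = 1/2042040; Racah Σ t=0..1: t=0:+1/17418240 t=1:−1/21772800 = 1/87091200; ⇒ 3j(6 3 7; 5 1 -6)² = 11/14280, sgn -1
B: Δ = 2!·10!·4!/17! = 1/2042040; Racah Σ t=0..2: t=0:+1/3870720 t=1:−1/181440 t=2:+1/138240 = 23/11612160; ⇒ 3j(6 3 7; -2 1 1)² = 529/204204, sgn +1
I_A²/I_B² = (11/14280)/(529/204204) = 1573/5290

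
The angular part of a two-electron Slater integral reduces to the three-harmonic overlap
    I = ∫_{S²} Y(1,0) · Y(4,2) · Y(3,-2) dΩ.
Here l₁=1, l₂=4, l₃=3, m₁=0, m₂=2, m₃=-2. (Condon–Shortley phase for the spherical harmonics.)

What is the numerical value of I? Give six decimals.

Checks pass: Σm=0; 8 even; l₃=3∈[3,5].
(2·1+1)(2·4+1)(2·3+1) = 189
Δ: 2! 0! 6! / 9! → 1/252
sum: t=1:−1/36 = -1/36
3j²(1 4 3; 0 0 0) = Δ·Π!·Σ² = 4/63  (sign +1)
sum: t=1:−1/120 = -1/120
3j²(1 4 3; 0 2 -2) = Δ·Π!·Σ² = 1/21  (sign +1)
combine: 4πI² = 189·4/63·1/21 = 4/7
take √, sign +1: I = 0.21324362

0.213244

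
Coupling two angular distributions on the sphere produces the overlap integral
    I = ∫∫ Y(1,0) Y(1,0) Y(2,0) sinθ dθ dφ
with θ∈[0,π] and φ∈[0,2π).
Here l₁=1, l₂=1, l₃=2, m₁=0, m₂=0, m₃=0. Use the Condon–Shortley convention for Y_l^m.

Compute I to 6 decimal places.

0.252313

Rules hold: Σm=0, L=4 even, 0≤2≤2.
N = 3·3·5 = 45
Δ = 0!·2!·2!/5! = 1/30
Racah Σ t=0..0: t=0:+1/1 = 1/1
⇒ 3j(1 1 2; 0 0 0)² = 2/15, sgn +1
(m-triple is (0,0,0) — same symbol as above.)
4πI² = N·(3j₀)²·(3jₘ)² = 4/5
I = +1·√(0.8/4π) = 0.25231325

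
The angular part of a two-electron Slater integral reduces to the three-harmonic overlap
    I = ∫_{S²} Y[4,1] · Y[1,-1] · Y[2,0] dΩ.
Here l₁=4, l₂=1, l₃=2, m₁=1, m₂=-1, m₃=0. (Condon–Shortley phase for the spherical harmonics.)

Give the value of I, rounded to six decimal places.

0.000000

l₃=2 ∉ [3,5] — triangle fails ⇒ I = 0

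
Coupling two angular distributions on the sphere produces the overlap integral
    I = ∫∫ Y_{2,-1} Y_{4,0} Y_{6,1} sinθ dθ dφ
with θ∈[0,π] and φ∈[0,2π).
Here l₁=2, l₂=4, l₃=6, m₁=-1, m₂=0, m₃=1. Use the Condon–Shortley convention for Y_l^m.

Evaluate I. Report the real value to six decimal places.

Checks pass: Σm=0; 12 even; l₃=6∈[2,6].
(2·2+1)(2·4+1)(2·6+1) = 585
Δ: 0! 4! 8! / 13! → 1/6435
sum: t=0:+1/2304 = 1/2304
3j²(2 4 6; 0 0 0) = Δ·Π!·Σ² = 5/143  (sign +1)
sum: t=0:+1/3456 = 1/3456
3j²(2 4 6; -1 0 1) = Δ·Π!·Σ² = 35/1287  (sign -1)
combine: 4πI² = 585·5/143·35/1287 = 875/1573
take √, sign -1: I = -0.21039467

-0.210395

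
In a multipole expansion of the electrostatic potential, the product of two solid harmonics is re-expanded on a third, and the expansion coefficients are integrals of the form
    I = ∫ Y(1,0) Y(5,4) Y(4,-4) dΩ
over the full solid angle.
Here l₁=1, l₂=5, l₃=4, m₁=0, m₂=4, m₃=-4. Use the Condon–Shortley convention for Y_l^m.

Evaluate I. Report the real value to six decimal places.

Checks pass: Σm=0; 10 even; l₃=4∈[4,6].
(2·1+1)(2·5+1)(2·4+1) = 297
Δ: 2! 0! 8! / 11! → 1/495
sum: t=1:−1/576 = -1/576
3j²(1 5 4; 0 0 0) = Δ·Π!·Σ² = 5/99  (sign -1)
sum: t=1:−1/40320 = -1/40320
3j²(1 5 4; 0 4 -4) = Δ·Π!·Σ² = 1/55  (sign -1)
combine: 4πI² = 297·5/99·1/55 = 3/11
take √, sign +1: I = 0.14731920

0.147319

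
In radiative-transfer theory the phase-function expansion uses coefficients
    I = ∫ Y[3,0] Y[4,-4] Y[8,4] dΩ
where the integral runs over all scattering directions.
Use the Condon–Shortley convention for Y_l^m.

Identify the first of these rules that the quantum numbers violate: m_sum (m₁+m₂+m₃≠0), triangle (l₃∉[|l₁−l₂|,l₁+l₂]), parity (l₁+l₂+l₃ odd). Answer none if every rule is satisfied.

triangle

m₁+m₂+m₃ = 0 − 4 + 4 = 0  ✓
triangle: |3−4|=1 ≤ l₃=8 ≤ 3+4=7  ✗
parity: l₁+l₂+l₃ = 15 is odd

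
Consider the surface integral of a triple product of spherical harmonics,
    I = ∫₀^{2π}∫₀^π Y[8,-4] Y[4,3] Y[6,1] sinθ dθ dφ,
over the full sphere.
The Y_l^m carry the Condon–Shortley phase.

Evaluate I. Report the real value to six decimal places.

Rules hold: Σm=0, L=18 even, 4≤6≤12.
N = 17·9·13 = 1989
Δ = 6!·10!·2!/19! = 1/23279256
Racah Σ t=2..4: t=2:+1/1658880 t=3:−1/518400 t=4:+1/1658880 = -1/1382400
⇒ 3j(8 4 6; 0 0 0)² = 504/46189, sgn -1
Racah Σ t=5..6: t=5:−1/7257600 t=6:+1/12441600 = -1/17418240
⇒ 3j(8 4 6; -4 3 1)² = 125/25194, sgn +1
4πI² = N·(3j₀)²·(3jₘ)² = 94500/877591
I = -1·√(0.107681/4π) = -0.09256885

-0.092569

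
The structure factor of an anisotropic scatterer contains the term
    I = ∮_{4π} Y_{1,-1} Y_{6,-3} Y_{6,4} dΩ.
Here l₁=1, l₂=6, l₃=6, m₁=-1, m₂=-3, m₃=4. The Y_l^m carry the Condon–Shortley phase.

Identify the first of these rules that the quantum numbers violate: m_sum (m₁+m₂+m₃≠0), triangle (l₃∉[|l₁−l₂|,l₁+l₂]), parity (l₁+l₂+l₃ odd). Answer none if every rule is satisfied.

parity

Σmᵢ = 0  ✓
l₃∈[|l₁−l₂|,l₁+l₂]=[5,7], have l₃=6  ✓
Σlᵢ = 13 ⇒ odd  ✗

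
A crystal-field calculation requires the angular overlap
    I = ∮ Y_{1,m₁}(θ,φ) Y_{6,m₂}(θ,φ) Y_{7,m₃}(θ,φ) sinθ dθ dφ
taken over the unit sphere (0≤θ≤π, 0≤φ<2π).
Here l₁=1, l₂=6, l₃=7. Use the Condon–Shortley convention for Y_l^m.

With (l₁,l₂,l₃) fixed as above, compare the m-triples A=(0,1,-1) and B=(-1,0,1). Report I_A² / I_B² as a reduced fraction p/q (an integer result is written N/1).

12/7

Same 1,6,7: normalisation and zero-m 3j drop out of the ratio.
A: Δ: 0! 2! 12! / 15! → 1/1365; sum: t=0:+1/604800 = 1/604800; 3j²(1 6 7; 0 1 -1) = Δ·Π!·Σ² = 16/455  (sign +1)
B: Δ: 0! 2! 12! / 15! → 1/1365; sum: t=0:+1/1036800 = 1/1036800; 3j²(1 6 7; -1 0 1) = Δ·Π!·Σ² = 4/195  (sign +1)
I_A²/I_B² = (16/455)/(4/195) = 12/7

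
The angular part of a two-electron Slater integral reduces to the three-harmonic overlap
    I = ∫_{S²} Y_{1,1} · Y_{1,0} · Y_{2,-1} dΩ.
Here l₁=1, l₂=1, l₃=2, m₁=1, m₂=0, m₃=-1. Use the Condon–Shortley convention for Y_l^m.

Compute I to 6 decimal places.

m-sum 0 ✓  L=4 even ✓  0≤2≤2 ✓
Π(2lᵢ+1) = 3×3×5 = 45
triangle coeff Δ(1,1,2) = 1/30
Σ_t [0,0]: t=0:+1/1 = 1/1
(3j)²=2/15 [(1 1 2; 0 0 0)], sign=+1
Σ_t [0,0]: t=0:+1/2 = 1/2
(3j)²=1/10 [(1 1 2; 1 0 -1)], sign=-1
⇒ 4πI² = 3/5
I = (-1)√(3/5/(4π)) = -0.21850969

-0.218510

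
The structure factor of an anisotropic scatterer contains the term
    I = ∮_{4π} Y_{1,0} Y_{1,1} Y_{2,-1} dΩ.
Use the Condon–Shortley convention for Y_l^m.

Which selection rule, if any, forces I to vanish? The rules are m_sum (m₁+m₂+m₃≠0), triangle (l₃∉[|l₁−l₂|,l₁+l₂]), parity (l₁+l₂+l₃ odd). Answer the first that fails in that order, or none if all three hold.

none

m₁+m₂+m₃ = 0 + 1 − 1 = 0  ✓
triangle: |1−1|=0 ≤ l₃=2 ≤ 1+1=2  ✓
parity: l₁+l₂+l₃ = 4 is even  ✓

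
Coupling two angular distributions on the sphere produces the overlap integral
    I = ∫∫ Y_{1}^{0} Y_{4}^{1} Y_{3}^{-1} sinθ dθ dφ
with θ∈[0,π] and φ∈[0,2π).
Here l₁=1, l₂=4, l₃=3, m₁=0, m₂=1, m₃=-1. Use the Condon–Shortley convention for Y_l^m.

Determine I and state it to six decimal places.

-0.238414

Checks pass: Σm=0; 8 even; l₃=3∈[3,5].
(2·1+1)(2·4+1)(2·3+1) = 189
Δ: 2! 0! 6! / 9! → 1/252
sum: t=1:−1/36 = -1/36
3j²(1 4 3; 0 0 0) = Δ·Π!·Σ² = 4/63  (sign +1)
sum: t=1:−1/48 = -1/48
3j²(1 4 3; 0 1 -1) = Δ·Π!·Σ² = 5/84  (sign -1)
combine: 4πI² = 189·4/63·5/84 = 5/7
take √, sign -1: I = -0.23841361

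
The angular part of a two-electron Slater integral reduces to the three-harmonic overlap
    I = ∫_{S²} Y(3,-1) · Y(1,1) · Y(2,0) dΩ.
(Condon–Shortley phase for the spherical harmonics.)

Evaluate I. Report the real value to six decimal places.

-0.202301

m-sum 0 ✓  L=6 even ✓  2≤2≤4 ✓
Π(2lᵢ+1) = 7×3×5 = 105
triangle coeff Δ(3,1,2) = 1/105
Σ_t [1,1]: t=1:−1/4 = -1/4
(3j)²=3/35 [(3 1 2; 0 0 0)], sign=-1
Σ_t [2,2]: t=2:+1/8 = 1/8
(3j)²=2/35 [(3 1 2; -1 1 0)], sign=+1
⇒ 4πI² = 18/35
I = (-1)√(18/35/(4π)) = -0.20230066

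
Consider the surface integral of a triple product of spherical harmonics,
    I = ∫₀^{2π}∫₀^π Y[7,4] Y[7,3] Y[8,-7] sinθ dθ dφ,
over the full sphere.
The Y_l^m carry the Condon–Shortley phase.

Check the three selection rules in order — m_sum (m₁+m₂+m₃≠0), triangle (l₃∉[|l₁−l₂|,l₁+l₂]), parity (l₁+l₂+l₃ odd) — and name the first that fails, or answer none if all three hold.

azimuthal sum: 4 + 3 − 7 = 0  ✓
0 ≤ 8 ≤ 14 (triangle on l)  ✓
L = 7 + 7 + 8 = 22 (even)  ✓

none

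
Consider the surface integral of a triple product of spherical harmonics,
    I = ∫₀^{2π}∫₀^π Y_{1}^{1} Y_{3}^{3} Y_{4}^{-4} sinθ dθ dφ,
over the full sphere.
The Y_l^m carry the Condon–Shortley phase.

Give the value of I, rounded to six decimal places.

m-sum 0 ✓  L=8 even ✓  2≤4≤4 ✓
Π(2lᵢ+1) = 3×7×9 = 189
triangle coeff Δ(1,3,4) = 1/252
Σ_t [0,0]: t=0:+1/36 = 1/36
(3j)²=4/63 [(1 3 4; 0 0 0)], sign=+1
Σ_t [0,0]: t=0:+1/1440 = 1/1440
(3j)²=1/9 [(1 3 4; 1 3 -4)], sign=+1
⇒ 4πI² = 4/3
I = (+1)√(4/3/(4π)) = 0.32573501

0.325735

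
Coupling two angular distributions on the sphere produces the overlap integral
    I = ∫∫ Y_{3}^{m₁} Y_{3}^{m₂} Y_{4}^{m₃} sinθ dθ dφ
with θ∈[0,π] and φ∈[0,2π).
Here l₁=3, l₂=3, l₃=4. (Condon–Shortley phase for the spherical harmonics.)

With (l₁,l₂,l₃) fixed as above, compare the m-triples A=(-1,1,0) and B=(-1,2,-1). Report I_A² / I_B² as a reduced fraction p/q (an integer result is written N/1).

1/32

l's match ⇒ only the (l;m) 3-j factors differ between A and B.
A: triangle coeff Δ(3,3,4) = 1/34650; Σ_t [0,2]: t=0:+1/1152 t=1:−1/36 t=2:+1/32 = 5/1152; (3j)²=1/1386 [(3 3 4; -1 1 0)], sign=+1
B: triangle coeff Δ(3,3,4) = 1/34650; Σ_t [1,2]: t=1:−1/144 t=2:+1/48 = 1/72; (3j)²=16/693 [(3 3 4; -1 2 -1)], sign=-1
I_A²/I_B² = (1/1386)/(16/693) = 1/32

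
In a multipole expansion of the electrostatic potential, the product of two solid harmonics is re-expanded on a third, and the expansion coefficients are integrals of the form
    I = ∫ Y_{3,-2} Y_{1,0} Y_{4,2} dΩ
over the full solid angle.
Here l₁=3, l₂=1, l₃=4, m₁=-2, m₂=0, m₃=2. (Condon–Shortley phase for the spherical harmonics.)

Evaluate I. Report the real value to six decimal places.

0.213244

m-sum 0 ✓  L=8 even ✓  2≤4≤4 ✓
Π(2lᵢ+1) = 7×3×9 = 189
triangle coeff Δ(3,1,4) = 1/252
Σ_t [0,0]: t=0:+1/36 = 1/36
(3j)²=4/63 [(3 1 4; 0 0 0)], sign=+1
Σ_t [0,0]: t=0:+1/120 = 1/120
(3j)²=1/21 [(3 1 4; -2 0 2)], sign=+1
⇒ 4πI² = 4/7
I = (+1)√(4/7/(4π)) = 0.21324362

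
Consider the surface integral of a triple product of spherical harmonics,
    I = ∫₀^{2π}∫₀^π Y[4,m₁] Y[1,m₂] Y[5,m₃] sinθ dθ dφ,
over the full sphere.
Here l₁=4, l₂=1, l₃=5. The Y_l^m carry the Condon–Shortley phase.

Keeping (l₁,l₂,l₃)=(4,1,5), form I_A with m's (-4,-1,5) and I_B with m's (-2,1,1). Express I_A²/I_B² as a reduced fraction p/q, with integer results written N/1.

Same 4,1,5: normalisation and zero-m 3j drop out of the ratio.
A: Δ: 0! 8! 2! / 11! → 1/495; sum: t=0:+1/80640 = 1/80640; 3j²(4 1 5; -4 -1 5) = Δ·Π!·Σ² = 1/11  (sign +1)
B: Δ: 0! 8! 2! / 11! → 1/495; sum: t=0:+1/2880 = 1/2880; 3j²(4 1 5; -2 1 1) = Δ·Π!·Σ² = 2/165  (sign +1)
I_A²/I_B² = (1/11)/(2/165) = 15/2

15/2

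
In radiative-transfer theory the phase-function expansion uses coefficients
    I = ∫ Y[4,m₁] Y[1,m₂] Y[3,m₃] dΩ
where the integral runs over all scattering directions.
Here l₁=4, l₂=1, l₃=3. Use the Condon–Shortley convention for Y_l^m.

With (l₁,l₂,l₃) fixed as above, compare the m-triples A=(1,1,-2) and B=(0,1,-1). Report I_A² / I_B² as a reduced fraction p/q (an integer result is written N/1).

1/2

Same 4,1,3: normalisation and zero-m 3j drop out of the ratio.
A: Δ: 2! 6! 0! / 9! → 1/252; sum: t=2:+1/240 = 1/240; 3j²(4 1 3; 1 1 -2) = Δ·Π!·Σ² = 1/84  (sign -1)
B: Δ: 2! 6! 0! / 9! → 1/252; sum: t=2:+1/96 = 1/96; 3j²(4 1 3; 0 1 -1) = Δ·Π!·Σ² = 1/42  (sign +1)
I_A²/I_B² = (1/84)/(1/42) = 1/2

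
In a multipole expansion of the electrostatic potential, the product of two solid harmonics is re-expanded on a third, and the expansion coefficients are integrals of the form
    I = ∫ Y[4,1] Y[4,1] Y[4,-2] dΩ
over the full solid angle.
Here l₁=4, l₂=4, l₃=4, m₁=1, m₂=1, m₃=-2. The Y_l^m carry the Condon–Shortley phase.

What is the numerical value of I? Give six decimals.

0.144370

Rules hold: Σm=0, L=12 even, 0≤4≤8.
N = 9·9·9 = 729
Δ = 4!·4!·4!/13! = 1/450450
Racah Σ t=0..4: t=0:+1/13824 t=1:−1/216 t=2:+1/64 t=3:−1/216 t=4:+1/13824 = 5/768
⇒ 3j(4 4 4; 0 0 0)² = 18/1001, sgn +1
Racah Σ t=1..3: t=1:−1/576 t=2:+1/144 t=3:−1/576 = 1/288
⇒ 3j(4 4 4; 1 1 -2)² = 20/1001, sgn +1
4πI² = N·(3j₀)²·(3jₘ)² = 262440/1002001
I = +1·√(0.261916/4π) = 0.14436968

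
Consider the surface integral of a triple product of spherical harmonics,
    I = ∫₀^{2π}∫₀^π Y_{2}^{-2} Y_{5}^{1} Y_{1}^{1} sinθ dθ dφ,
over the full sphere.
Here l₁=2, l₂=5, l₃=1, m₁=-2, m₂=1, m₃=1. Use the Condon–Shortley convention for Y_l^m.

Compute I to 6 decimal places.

l₃=1 ∉ [3,7] — triangle fails ⇒ I = 0

0.000000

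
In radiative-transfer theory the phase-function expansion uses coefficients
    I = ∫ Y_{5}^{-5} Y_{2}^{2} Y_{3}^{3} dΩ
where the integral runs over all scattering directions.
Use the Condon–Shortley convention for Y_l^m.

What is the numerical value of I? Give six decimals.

Checks pass: Σm=0; 10 even; l₃=3∈[3,7].
(2·5+1)(2·2+1)(2·3+1) = 385
Δ: 4! 6! 0! / 11! → 1/2310
sum: t=2:+1/144 = 1/144
3j²(5 2 3; 0 0 0) = Δ·Π!·Σ² = 10/231  (sign -1)
sum: t=4:+1/17280 = 1/17280
3j²(5 2 3; -5 2 3) = Δ·Π!·Σ² = 1/11  (sign +1)
combine: 4πI² = 385·10/231·1/11 = 50/33
take √, sign -1: I = -0.34723469

-0.347235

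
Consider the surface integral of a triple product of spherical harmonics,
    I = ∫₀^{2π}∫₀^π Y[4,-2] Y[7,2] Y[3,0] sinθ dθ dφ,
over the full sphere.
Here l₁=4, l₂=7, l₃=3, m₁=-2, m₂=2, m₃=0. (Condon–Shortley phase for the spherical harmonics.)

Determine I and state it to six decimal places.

0.195286

Checks pass: Σm=0; 14 even; l₃=3∈[3,11].
(2·4+1)(2·7+1)(2·3+1) = 945
Δ: 8! 0! 6! / 15! → 1/45045
sum: t=4:+1/20736 = 1/20736
3j²(4 7 3; 0 0 0) = Δ·Π!·Σ² = 35/1287  (sign -1)
sum: t=6:+1/51840 = 1/51840
3j²(4 7 3; -2 2 0) = Δ·Π!·Σ² = 8/429  (sign -1)
combine: 4πI² = 945·35/1287·8/429 = 9800/20449
take √, sign +1: I = 0.19528643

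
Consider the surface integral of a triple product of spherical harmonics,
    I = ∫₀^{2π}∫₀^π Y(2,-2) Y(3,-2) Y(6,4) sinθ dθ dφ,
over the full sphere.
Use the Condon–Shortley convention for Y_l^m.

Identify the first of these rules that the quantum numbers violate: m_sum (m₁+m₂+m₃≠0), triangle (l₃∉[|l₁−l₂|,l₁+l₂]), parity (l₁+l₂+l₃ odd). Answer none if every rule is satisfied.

triangle

azimuthal sum: -2 − 2 + 4 = 0  ✓
1 ≤ 6 ≤ 5 (triangle on l)  ✗
L = 2 + 3 + 6 = 11 (odd)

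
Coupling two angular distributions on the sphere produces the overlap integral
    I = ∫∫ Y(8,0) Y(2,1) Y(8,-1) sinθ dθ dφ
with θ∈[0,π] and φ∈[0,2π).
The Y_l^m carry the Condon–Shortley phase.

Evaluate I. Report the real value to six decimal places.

Rules hold: Σm=0, L=18 even, 6≤8≤10.
N = 17·5·17 = 1445
Δ = 2!·14!·2!/19! = 1/348840
Racah Σ t=0..2: t=0:+1/116121600 t=1:−1/25401600 t=2:+1/116121600 = -1/45158400
⇒ 3j(8 2 8; 0 0 0)² = 24/1615, sgn -1
Racah Σ t=1..2: t=1:−1/50803200 t=2:+1/58060800 = -1/406425600
⇒ 3j(8 2 8; 0 1 -1)² = 1/3230, sgn +1
4πI² = N·(3j₀)²·(3jₘ)² = 12/1805
I = -1·√(0.0066482/4π) = -0.02300102

-0.023001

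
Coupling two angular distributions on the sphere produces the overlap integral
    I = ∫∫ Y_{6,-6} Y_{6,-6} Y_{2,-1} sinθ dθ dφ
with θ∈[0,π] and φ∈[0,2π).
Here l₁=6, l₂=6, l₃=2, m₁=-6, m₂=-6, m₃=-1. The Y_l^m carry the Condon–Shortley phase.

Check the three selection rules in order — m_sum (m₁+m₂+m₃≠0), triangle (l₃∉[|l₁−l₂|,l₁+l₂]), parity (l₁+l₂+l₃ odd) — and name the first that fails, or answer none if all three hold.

m_sum

Σmᵢ = -13  ✗
l₃∈[|l₁−l₂|,l₁+l₂]=[0,12], have l₃=2
Σlᵢ = 14 ⇒ even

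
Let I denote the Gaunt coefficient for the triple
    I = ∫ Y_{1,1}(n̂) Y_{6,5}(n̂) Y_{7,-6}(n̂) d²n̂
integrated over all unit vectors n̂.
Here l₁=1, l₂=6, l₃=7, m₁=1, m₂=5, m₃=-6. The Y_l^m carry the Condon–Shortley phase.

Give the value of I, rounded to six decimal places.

0.309019

Rules hold: Σm=0, L=14 even, 5≤7≤7.
N = 3·13·15 = 585
Δ = 0!·2!·12!/15! = 1/1365
Racah Σ t=0..0: t=0:+1/518400 = 1/518400
⇒ 3j(1 6 7; 0 0 0)² = 7/195, sgn -1
Racah Σ t=0..0: t=0:+1/79833600 = 1/79833600
⇒ 3j(1 6 7; 1 5 -6)² = 2/35, sgn -1
4πI² = N·(3j₀)²·(3jₘ)² = 6/5
I = +1·√(1.2/4π) = 0.30901936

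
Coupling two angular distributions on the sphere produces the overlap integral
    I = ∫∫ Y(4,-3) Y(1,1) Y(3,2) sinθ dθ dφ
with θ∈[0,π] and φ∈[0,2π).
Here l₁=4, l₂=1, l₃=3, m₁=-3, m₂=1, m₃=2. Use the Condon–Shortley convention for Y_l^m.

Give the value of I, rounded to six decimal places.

-0.282095

Rules hold: Σm=0, L=8 even, 3≤3≤5.
N = 9·3·7 = 189
Δ = 2!·6!·0!/9! = 1/252
Racah Σ t=1..1: t=1:−1/36 = -1/36
⇒ 3j(4 1 3; 0 0 0)² = 4/63, sgn +1
Racah Σ t=2..2: t=2:+1/240 = 1/240
⇒ 3j(4 1 3; -3 1 2)² = 1/12, sgn -1
4πI² = N·(3j₀)²·(3jₘ)² = 1/1
I = -1·√(1/4π) = -0.28209479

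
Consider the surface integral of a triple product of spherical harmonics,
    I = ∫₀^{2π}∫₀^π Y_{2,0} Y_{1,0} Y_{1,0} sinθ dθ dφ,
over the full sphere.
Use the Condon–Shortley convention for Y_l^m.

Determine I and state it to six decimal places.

0.252313

Checks pass: Σm=0; 4 even; l₃=1∈[1,3].
(2·2+1)(2·1+1)(2·1+1) = 45
Δ: 2! 2! 0! / 5! → 1/30
sum: t=1:−1/1 = -1/1
3j²(2 1 1; 0 0 0) = Δ·Π!·Σ² = 2/15  (sign +1)
(m-triple is (0,0,0) — same symbol as above.)
combine: 4πI² = 45·2/15·2/15 = 4/5
take √, sign +1: I = 0.25231325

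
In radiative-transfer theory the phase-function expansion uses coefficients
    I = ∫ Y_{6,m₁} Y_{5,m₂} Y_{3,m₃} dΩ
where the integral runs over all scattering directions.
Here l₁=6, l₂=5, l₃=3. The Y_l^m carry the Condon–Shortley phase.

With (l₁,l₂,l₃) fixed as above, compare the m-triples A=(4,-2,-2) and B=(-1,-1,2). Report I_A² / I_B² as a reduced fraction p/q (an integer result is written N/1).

l's match ⇒ only the (l;m) 3-j factors differ between A and B.
A: triangle coeff Δ(6,5,3) = 1/675675; Σ_t [1,2]: t=1:−1/60480 t=2:+1/34560 = 1/80640; (3j)²=6/1001 [(6 5 3; 4 -2 -2)], sign=-1
B: triangle coeff Δ(6,5,3) = 1/675675; Σ_t [3,4]: t=3:−1/17280 t=4:+1/6912 = 1/11520; (3j)²=2/143 [(6 5 3; -1 -1 2)], sign=-1
I_A²/I_B² = (6/1001)/(2/143) = 3/7

3/7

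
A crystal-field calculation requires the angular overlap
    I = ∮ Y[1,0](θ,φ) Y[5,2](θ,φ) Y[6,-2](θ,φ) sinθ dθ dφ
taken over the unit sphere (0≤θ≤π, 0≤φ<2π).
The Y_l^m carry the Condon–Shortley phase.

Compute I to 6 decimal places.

Rules hold: Σm=0, L=12 even, 4≤6≤6.
N = 3·11·13 = 429
Δ = 0!·2!·10!/13! = 1/858
Racah Σ t=0..0: t=0:+1/14400 = 1/14400
⇒ 3j(1 5 6; 0 0 0)² = 6/143, sgn +1
Racah Σ t=0..0: t=0:+1/30240 = 1/30240
⇒ 3j(1 5 6; 0 2 -2)² = 16/429, sgn +1
4πI² = N·(3j₀)²·(3jₘ)² = 96/143
I = +1·√(0.671329/4π) = 0.23113338

0.231133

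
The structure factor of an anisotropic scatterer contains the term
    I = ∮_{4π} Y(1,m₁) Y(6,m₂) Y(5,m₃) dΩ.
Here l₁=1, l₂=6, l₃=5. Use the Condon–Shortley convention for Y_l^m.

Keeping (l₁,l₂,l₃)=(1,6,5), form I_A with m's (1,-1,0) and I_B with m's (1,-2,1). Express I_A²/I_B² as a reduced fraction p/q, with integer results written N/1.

Shared (l₁,l₂,l₃)=(1,6,5): N and (l;000)² cancel in I_A²/I_B².
A: Δ = 2!·0!·10!/13! = 1/858; Racah Σ t=0..0: t=0:+1/28800 = 1/28800; ⇒ 3j(1 6 5; 1 -1 0)² = 7/286, sgn -1
B: Δ = 2!·0!·10!/13! = 1/858; Racah Σ t=0..0: t=0:+1/34560 = 1/34560; ⇒ 3j(1 6 5; 1 -2 1)² = 14/429, sgn +1
I_A²/I_B² = (7/286)/(14/429) = 3/4

3/4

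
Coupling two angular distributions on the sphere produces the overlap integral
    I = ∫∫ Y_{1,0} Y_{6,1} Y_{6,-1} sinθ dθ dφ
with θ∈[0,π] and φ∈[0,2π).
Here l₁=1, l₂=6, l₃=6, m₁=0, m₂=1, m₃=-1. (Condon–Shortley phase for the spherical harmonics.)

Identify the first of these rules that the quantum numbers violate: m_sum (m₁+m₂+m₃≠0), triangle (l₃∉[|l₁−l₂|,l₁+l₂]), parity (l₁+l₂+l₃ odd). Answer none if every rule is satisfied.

parity

azimuthal sum: 0 + 1 − 1 = 0  ✓
5 ≤ 6 ≤ 7 (triangle on l)  ✓
L = 1 + 6 + 6 = 13 (odd)  ✗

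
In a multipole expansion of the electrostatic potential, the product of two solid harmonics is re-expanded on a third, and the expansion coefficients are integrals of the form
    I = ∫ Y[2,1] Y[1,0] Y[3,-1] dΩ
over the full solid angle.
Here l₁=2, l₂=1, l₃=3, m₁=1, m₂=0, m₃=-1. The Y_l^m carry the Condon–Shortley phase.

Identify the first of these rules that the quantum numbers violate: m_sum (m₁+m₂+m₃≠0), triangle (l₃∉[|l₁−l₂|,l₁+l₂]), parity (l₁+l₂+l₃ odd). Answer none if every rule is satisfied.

Σmᵢ = 0  ✓
l₃∈[|l₁−l₂|,l₁+l₂]=[1,3], have l₃=3  ✓
Σlᵢ = 6 ⇒ even  ✓

none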